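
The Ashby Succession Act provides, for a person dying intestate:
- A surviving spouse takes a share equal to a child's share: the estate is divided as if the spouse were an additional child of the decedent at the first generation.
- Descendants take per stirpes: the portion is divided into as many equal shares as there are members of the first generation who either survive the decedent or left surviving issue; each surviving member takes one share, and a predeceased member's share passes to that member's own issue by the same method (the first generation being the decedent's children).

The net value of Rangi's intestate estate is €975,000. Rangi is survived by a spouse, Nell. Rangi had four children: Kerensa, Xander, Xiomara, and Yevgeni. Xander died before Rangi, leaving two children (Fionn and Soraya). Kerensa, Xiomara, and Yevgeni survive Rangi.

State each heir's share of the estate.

Nell: €195,000; Kerensa: €195,000; Fionn: €97,500; Soraya: €97,500; Xiomara: €195,000; Yevgeni: €195,000

The spouse counts as an additional share at the children's level, so there are 5 primary shares of €195,000. Nell takes one such share (€195,000).
The children's combined portion (€780,000) is divided into 4 shares of €195,000: Kerensa, Xiomara, and Yevgeni each take €195,000; Xander's €195,000 share passes to Xander's issue.
Xander's share (€195,000) is divided into 2 shares of €97,500: Fionn and Soraya each take €97,500.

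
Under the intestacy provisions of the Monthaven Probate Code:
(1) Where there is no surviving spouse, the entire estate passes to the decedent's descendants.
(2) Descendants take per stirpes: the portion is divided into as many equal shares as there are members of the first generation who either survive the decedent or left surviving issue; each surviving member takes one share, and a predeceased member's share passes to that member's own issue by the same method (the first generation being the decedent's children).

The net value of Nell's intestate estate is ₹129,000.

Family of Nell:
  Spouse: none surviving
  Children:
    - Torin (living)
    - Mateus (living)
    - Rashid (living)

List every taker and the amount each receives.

The entire ₹129,000 passes to the descendants.
That amount (₹129,000) is divided into 3 shares of ₹43,000: Torin, Mateus, and Rashid each take ₹43,000.

Torin: ₹43,000; Mateus: ₹43,000; Rashid: ₹43,000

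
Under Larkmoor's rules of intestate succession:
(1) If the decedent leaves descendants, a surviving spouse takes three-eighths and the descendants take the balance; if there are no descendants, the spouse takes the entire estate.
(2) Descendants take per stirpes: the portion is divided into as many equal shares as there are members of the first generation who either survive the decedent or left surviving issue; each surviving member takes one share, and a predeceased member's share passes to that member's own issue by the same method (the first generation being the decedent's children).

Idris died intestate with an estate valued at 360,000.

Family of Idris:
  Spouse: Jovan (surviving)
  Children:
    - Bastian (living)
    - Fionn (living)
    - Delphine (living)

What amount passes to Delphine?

Jovan takes three-eighths of 360,000 = 135,000. The remaining 225,000 passes to the descendants.
The descendants' portion (225,000) is divided into 3 shares of 75,000: Bastian, Fionn, and Delphine each take 75,000.

Delphine receives 75,000.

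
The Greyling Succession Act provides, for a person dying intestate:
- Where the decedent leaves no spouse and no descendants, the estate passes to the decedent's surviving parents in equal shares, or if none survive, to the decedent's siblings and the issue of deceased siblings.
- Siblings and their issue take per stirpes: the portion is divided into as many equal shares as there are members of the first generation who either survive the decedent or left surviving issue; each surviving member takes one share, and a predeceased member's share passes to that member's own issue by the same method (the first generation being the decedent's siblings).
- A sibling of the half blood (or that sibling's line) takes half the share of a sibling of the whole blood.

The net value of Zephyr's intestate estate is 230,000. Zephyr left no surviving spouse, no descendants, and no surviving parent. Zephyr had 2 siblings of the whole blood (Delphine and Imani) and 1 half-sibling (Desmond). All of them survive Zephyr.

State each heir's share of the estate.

The entire 230,000 passes to the siblings and their issue.
Counting each half-blood sibling's line as half a unit, there are 5/2 units in 230,000, so one unit is 92,000. Whole-blood lines (Delphine and Imani) take 92,000 each; half-blood lines (Desmond) take 46,000 each.

Delphine: 92,000; Desmond: 46,000; Imani: 92,000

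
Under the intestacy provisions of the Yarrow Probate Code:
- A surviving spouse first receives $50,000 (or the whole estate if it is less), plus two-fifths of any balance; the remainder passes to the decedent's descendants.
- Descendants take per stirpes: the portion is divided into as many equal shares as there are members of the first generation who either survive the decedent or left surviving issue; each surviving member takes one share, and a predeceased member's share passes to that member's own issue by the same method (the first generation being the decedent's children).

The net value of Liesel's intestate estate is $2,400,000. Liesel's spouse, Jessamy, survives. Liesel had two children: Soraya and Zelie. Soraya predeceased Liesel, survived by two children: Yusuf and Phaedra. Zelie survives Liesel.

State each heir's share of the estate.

Jessamy: $990,000; Yusuf: $352,500; Phaedra: $352,500; Zelie: $705,000

Jessamy first takes $50,000, leaving a balance of $2,350,000. Jessamy then takes two-fifths of the balance ($940,000), for a total of $990,000. The remaining $1,410,000 passes to the descendants.
The descendants' portion ($1,410,000) is divided into 2 shares of $705,000: Zelie takes $705,000; Soraya's $705,000 share passes to Soraya's issue.
Soraya's share ($705,000) is divided into 2 shares of $352,500: Yusuf and Phaedra each take $352,500.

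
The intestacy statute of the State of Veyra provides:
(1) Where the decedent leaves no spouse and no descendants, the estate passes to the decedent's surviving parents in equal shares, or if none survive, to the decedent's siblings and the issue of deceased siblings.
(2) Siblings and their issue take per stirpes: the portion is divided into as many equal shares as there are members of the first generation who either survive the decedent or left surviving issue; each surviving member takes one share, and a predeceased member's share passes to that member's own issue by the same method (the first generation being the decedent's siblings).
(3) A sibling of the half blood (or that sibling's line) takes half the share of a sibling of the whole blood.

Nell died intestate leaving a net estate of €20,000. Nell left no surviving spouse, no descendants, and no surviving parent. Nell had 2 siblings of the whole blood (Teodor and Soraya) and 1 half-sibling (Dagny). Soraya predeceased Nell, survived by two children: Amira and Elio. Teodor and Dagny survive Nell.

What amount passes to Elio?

The entire €20,000 passes to the siblings and their issue.
Counting each half-blood sibling's line as half a unit, there are 5/2 units in €20,000, so one unit is €8,000. Whole-blood lines (Teodor and Soraya) take €8,000 each; half-blood lines (Dagny) take €4,000 each.
Soraya's share (€8,000) is divided into 2 shares of €4,000: Amira and Elio each take €4,000.

Elio receives €4,000.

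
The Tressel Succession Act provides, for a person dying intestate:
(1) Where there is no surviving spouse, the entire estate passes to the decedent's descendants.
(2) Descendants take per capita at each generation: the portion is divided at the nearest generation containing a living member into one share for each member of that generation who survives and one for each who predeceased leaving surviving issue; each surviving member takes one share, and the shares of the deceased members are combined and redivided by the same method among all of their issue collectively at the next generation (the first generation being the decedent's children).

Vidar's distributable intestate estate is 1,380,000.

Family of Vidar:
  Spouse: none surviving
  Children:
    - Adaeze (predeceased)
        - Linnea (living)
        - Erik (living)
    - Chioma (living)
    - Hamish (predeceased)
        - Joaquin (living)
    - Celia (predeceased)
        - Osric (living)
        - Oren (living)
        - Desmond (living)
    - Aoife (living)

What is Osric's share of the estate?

Osric receives 138,000.

The entire 1,380,000 passes to the descendants.
That amount (1,380,000) is divided at the children's generation into 5 shares of 276,000. Chioma and Aoife each take 276,000. The 3 shares of the deceased (Adaeze, Hamish, and Celia) are combined into a pool of 828,000.
That pool (828,000) is divided at the grandchildren's generation equally among Linnea, Erik, Joaquin, Osric, Oren, and Desmond: 138,000 each.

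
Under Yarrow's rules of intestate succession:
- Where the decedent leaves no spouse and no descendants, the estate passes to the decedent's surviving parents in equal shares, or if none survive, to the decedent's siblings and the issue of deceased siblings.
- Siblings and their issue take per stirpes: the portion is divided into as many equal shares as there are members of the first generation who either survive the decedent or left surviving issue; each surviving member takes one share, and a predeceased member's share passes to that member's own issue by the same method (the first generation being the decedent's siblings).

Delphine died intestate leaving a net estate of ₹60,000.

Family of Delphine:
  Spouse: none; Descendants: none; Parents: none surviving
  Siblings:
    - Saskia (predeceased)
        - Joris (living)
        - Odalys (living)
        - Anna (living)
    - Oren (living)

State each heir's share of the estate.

Joris: ₹10,000; Odalys: ₹10,000; Anna: ₹10,000; Oren: ₹30,000

The entire ₹60,000 passes to the siblings and their issue.
That amount (₹60,000) is divided into 2 shares of ₹30,000: Oren takes ₹30,000; Saskia's ₹30,000 share passes to Saskia's issue.
Saskia's share (₹30,000) is divided into 3 shares of ₹10,000: Joris, Odalys, and Anna each take ₹10,000.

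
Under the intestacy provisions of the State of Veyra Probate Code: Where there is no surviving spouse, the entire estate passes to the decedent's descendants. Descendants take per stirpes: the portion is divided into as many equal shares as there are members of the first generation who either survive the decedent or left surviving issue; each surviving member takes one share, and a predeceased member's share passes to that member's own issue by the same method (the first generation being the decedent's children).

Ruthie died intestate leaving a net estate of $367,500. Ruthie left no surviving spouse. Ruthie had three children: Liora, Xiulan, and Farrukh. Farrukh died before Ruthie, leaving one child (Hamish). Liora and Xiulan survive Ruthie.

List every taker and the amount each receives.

The entire $367,500 passes to the descendants.
That amount ($367,500) is divided into 3 shares of $122,500: Liora and Xiulan each take $122,500; Farrukh's $122,500 share passes to Farrukh's issue.
Farrukh's share ($122,500) passes entirely to Hamish.

Liora: $122,500; Xiulan: $122,500; Hamish: $122,500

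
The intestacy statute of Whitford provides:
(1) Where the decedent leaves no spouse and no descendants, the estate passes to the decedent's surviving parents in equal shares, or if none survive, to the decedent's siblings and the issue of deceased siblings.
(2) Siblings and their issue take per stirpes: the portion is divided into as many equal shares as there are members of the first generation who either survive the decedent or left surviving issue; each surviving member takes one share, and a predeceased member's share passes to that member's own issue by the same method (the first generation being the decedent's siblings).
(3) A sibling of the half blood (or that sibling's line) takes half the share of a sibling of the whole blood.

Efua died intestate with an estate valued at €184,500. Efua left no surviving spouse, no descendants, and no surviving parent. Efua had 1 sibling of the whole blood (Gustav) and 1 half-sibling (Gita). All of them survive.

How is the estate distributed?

Gita: €61,500; Gustav: €123,000

The entire €184,500 passes to the siblings and their issue.
Counting each half-blood sibling's line as half a unit, there are 3/2 units in €184,500, so one unit is €123,000. Whole-blood lines (Gustav) take €123,000 each; half-blood lines (Gita) take €61,500 each.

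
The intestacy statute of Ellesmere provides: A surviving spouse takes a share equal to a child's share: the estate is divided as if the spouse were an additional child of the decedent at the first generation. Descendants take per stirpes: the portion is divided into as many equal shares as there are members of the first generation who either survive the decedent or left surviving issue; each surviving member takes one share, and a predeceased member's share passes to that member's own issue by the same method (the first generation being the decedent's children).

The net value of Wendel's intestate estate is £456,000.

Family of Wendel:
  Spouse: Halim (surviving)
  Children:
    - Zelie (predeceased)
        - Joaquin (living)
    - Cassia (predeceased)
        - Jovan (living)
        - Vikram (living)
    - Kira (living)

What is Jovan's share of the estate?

Jovan receives £57,000.

The spouse counts as an additional share at the children's level, so there are 4 primary shares of £114,000. Halim takes one such share (£114,000).
The children's combined portion (£342,000) is divided into 3 shares of £114,000: Kira takes £114,000; Zelie's £114,000 share passes to Zelie's issue; Cassia's £114,000 share passes to Cassia's issue.
Zelie's share (£114,000) passes entirely to Joaquin.
Cassia's share (£114,000) is divided into 2 shares of £57,000: Jovan and Vikram each take £57,000.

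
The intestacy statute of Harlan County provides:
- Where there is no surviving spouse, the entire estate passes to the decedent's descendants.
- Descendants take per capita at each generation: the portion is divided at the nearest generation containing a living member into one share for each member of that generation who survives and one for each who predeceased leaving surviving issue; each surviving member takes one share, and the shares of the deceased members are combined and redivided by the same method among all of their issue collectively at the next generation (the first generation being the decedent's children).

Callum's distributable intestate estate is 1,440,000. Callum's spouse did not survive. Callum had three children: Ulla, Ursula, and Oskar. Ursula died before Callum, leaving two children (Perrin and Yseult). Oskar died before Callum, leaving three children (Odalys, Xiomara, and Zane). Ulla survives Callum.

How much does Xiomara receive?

The entire 1,440,000 passes to the descendants.
That amount (1,440,000) is divided at the children's generation into 3 shares of 480,000. Ulla takes 480,000. The 2 shares of the deceased (Ursula and Oskar) are combined into a pool of 960,000.
That pool (960,000) is divided at the grandchildren's generation equally among Perrin, Yseult, Odalys, Xiomara, and Zane: 192,000 each.

Xiomara receives 192,000.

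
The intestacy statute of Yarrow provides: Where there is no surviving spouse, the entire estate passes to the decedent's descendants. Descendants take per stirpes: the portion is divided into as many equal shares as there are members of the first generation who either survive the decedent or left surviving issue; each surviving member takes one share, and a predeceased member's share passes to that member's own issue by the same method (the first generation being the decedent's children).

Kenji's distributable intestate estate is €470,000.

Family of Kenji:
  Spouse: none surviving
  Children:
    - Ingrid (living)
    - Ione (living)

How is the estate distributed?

The entire €470,000 passes to the descendants.
That amount (€470,000) is divided into 2 shares of €235,000: Ingrid and Ione each take €235,000.

Ingrid: €235,000; Ione: €235,000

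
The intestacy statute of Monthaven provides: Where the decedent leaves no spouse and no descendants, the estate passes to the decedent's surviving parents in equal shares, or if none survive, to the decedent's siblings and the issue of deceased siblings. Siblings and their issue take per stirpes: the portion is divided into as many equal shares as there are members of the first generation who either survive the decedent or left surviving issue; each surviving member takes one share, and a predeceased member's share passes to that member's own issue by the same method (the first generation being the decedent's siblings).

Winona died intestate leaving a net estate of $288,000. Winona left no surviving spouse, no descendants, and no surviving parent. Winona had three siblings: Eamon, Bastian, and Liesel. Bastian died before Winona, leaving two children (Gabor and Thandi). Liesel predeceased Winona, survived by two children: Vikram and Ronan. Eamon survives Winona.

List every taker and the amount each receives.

The entire $288,000 passes to the siblings and their issue.
That amount ($288,000) is divided into 3 shares of $96,000: Eamon takes $96,000; Bastian's $96,000 share passes to Bastian's issue; Liesel's $96,000 share passes to Liesel's issue.
Bastian's share ($96,000) is divided into 2 shares of $48,000: Gabor and Thandi each take $48,000.
Liesel's share ($96,000) is divided into 2 shares of $48,000: Vikram and Ronan each take $48,000.

Eamon: $96,000; Gabor: $48,000; Thandi: $48,000; Vikram: $48,000; Ronan: $48,000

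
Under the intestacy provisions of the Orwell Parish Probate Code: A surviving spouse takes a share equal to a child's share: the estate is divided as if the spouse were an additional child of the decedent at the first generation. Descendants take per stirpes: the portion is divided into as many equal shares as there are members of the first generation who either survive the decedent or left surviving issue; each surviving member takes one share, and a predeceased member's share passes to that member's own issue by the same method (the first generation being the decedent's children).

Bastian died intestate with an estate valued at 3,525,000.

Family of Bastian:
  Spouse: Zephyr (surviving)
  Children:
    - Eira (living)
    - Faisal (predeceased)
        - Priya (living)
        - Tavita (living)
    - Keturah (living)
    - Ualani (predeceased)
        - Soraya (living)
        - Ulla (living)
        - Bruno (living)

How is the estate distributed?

The spouse counts as an additional share at the children's level, so there are 5 primary shares of 705,000. Zephyr takes one such share (705,000).
The children's combined portion (2,820,000) is divided into 4 shares of 705,000: Eira and Keturah each take 705,000; Faisal's 705,000 share passes to Faisal's issue; Ualani's 705,000 share passes to Ualani's issue.
Faisal's share (705,000) is divided into 2 shares of 352,500: Priya and Tavita each take 352,500.
Ualani's share (705,000) is divided into 3 shares of 235,000: Soraya, Ulla, and Bruno each take 235,000.

Zephyr: 705,000; Eira: 705,000; Priya: 352,500; Tavita: 352,500; Keturah: 705,000; Soraya: 235,000; Ulla: 235,000; Bruno: 235,000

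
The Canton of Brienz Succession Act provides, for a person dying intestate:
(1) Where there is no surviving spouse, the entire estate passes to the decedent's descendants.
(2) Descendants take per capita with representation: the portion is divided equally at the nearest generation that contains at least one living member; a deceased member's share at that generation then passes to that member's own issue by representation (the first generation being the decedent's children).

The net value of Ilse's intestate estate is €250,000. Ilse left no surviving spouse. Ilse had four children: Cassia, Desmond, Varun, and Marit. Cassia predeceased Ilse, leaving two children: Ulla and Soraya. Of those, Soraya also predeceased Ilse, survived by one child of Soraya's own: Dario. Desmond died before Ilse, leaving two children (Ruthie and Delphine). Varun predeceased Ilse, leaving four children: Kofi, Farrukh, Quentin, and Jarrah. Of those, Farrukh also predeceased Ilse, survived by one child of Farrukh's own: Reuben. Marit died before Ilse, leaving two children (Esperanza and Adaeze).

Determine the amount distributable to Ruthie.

Ruthie receives €25,000.

The entire €250,000 passes to the descendants.
No child survives, so the initial division is made at the grandchildren's generation.
That amount (€250,000) is divided into 10 shares of €25,000: Ulla, Ruthie, Delphine, Kofi, Quentin, Jarrah, Esperanza, and Adaeze each take €25,000; Soraya's €25,000 share passes to Soraya's issue; Farrukh's €25,000 share passes to Farrukh's issue.
Soraya's share (€25,000) passes entirely to Dario.
Farrukh's share (€25,000) passes entirely to Reuben.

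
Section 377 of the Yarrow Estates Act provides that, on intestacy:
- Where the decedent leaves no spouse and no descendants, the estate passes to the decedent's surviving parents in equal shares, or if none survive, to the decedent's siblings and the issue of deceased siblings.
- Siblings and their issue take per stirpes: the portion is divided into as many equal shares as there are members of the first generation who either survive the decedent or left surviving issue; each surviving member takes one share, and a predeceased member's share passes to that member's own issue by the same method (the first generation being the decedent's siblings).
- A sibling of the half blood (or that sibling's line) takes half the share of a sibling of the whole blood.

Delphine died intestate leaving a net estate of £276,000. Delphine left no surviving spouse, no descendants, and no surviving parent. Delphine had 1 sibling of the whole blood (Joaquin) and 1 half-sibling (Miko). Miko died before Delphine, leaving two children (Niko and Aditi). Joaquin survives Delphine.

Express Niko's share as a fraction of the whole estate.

Niko receives 1/6 of the estate.

The entire £276,000 passes to the siblings and their issue.
Counting each half-blood sibling's line as half a unit, there are 3/2 units in £276,000, so one unit is £184,000. Whole-blood lines (Joaquin) take £184,000 each; half-blood lines (Miko) take £92,000 each.
Miko's share (£92,000) is divided into 2 shares of £46,000: Niko and Aditi each take £46,000.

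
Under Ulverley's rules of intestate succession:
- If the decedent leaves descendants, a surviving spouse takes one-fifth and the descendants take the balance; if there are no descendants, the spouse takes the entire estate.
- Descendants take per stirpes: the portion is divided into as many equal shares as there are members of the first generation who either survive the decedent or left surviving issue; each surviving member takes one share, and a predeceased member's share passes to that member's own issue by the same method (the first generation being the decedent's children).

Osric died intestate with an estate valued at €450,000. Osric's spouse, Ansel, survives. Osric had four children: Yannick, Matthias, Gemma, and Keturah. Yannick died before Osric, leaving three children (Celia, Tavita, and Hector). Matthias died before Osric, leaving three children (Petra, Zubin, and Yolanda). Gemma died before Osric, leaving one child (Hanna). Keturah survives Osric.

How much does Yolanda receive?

Yolanda receives €30,000.

Ansel takes one-fifth of €450,000 = €90,000. The remaining €360,000 passes to the descendants.
The descendants' portion (€360,000) is divided into 4 shares of €90,000: Keturah takes €90,000; Yannick's €90,000 share passes to Yannick's issue; Matthias's €90,000 share passes to Matthias's issue; Gemma's €90,000 share passes to Gemma's issue.
Yannick's share (€90,000) is divided into 3 shares of €30,000: Celia, Tavita, and Hector each take €30,000.
Matthias's share (€90,000) is divided into 3 shares of €30,000: Petra, Zubin, and Yolanda each take €30,000.
Gemma's share (€90,000) passes entirely to Hanna.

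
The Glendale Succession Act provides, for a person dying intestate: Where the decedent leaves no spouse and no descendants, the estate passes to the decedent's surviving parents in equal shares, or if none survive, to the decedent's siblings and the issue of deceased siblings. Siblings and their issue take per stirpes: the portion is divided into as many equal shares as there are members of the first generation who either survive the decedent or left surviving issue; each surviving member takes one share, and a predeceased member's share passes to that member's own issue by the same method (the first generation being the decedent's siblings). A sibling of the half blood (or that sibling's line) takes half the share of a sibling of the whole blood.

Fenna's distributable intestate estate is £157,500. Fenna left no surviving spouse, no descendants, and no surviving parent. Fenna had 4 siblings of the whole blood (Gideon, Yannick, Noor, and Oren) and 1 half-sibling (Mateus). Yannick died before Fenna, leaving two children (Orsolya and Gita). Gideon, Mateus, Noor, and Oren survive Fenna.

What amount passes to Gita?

Gita receives £17,500.

The entire £157,500 passes to the siblings and their issue.
Counting each half-blood sibling's line as half a unit, there are 9/2 units in £157,500, so one unit is £35,000. Whole-blood lines (Gideon, Yannick, Noor, and Oren) take £35,000 each; half-blood lines (Mateus) take £17,500 each.
Yannick's share (£35,000) is divided into 2 shares of £17,500: Orsolya and Gita each take £17,500.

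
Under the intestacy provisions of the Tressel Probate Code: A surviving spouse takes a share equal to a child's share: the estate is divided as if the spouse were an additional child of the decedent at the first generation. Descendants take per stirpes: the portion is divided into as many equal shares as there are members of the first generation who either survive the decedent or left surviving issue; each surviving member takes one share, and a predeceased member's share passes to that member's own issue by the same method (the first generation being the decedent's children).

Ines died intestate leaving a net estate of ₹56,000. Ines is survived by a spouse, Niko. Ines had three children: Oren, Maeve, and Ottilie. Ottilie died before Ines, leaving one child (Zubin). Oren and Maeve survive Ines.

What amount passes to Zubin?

Zubin receives ₹14,000.

The spouse counts as an additional share at the children's level, so there are 4 primary shares of ₹14,000. Niko takes one such share (₹14,000).
The children's combined portion (₹42,000) is divided into 3 shares of ₹14,000: Oren and Maeve each take ₹14,000; Ottilie's ₹14,000 share passes to Ottilie's issue.
Ottilie's share (₹14,000) passes entirely to Zubin.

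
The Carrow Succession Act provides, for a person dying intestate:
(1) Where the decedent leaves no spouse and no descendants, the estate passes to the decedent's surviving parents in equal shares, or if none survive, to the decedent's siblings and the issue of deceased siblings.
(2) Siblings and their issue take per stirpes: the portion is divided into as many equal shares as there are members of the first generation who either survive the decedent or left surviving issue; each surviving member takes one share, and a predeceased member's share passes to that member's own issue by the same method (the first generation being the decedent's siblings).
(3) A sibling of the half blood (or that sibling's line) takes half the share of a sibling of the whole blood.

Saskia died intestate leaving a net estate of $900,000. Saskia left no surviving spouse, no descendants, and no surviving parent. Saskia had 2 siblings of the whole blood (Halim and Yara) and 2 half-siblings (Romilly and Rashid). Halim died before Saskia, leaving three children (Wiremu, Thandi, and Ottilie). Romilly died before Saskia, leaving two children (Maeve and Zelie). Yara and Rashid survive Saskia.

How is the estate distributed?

The entire $900,000 passes to the siblings and their issue.
Counting each half-blood sibling's line as half a unit, there are 3 units in $900,000, so one unit is $300,000. Whole-blood lines (Halim and Yara) take $300,000 each; half-blood lines (Romilly and Rashid) take $150,000 each.
Halim's share ($300,000) is divided into 3 shares of $100,000: Wiremu, Thandi, and Ottilie each take $100,000.
Romilly's share ($150,000) is divided into 2 shares of $75,000: Maeve and Zelie each take $75,000.

Wiremu: $100,000; Thandi: $100,000; Ottilie: $100,000; Yara: $300,000; Maeve: $75,000; Zelie: $75,000; Rashid: $150,000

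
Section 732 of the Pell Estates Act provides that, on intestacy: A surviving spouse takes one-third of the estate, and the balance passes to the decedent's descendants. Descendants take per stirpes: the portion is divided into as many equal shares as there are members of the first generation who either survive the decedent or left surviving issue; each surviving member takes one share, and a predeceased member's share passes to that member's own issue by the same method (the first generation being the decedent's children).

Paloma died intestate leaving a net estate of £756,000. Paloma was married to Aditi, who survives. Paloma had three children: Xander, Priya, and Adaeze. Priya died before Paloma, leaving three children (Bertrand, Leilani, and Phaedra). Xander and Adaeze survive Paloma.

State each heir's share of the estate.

Aditi: £252,000; Xander: £168,000; Bertrand: £56,000; Leilani: £56,000; Phaedra: £56,000; Adaeze: £168,000

Aditi takes one-third of £756,000 = £252,000. The remaining £504,000 passes to the descendants.
The descendants' portion (£504,000) is divided into 3 shares of £168,000: Xander and Adaeze each take £168,000; Priya's £168,000 share passes to Priya's issue.
Priya's share (£168,000) is divided into 3 shares of £56,000: Bertrand, Leilani, and Phaedra each take £56,000.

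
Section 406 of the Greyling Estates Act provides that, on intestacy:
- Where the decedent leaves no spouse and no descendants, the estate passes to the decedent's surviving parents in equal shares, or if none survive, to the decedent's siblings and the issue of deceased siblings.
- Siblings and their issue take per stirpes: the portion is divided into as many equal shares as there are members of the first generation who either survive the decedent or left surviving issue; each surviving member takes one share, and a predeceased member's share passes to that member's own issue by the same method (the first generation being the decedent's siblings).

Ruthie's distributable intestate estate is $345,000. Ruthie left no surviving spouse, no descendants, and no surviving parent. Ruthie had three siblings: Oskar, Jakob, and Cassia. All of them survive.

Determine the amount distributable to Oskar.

The entire $345,000 passes to the siblings and their issue.
That amount ($345,000) is divided into 3 shares of $115,000: Oskar, Jakob, and Cassia each take $115,000.

Oskar receives $115,000.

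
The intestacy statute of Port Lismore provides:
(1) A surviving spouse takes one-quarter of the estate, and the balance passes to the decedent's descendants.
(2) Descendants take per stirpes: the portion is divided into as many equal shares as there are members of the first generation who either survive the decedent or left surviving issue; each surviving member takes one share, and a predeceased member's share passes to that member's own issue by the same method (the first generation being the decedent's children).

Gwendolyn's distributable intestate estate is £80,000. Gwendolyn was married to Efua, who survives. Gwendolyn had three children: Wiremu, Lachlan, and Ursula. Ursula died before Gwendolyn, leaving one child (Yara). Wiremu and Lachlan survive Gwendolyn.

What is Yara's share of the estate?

Efua takes one-quarter of £80,000 = £20,000. The remaining £60,000 passes to the descendants.
The descendants' portion (£60,000) is divided into 3 shares of £20,000: Wiremu and Lachlan each take £20,000; Ursula's £20,000 share passes to Ursula's issue.
Ursula's share (£20,000) passes entirely to Yara.

Yara receives £20,000.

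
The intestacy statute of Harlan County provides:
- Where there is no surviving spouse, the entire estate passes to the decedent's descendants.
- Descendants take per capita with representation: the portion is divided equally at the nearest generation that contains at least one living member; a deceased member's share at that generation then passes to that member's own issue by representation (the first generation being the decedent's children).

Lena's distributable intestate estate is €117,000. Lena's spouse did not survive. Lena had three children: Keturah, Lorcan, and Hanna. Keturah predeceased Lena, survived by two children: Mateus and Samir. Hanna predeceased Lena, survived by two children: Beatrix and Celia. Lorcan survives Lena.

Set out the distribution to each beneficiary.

The entire €117,000 passes to the descendants.
That amount (€117,000) is divided into 3 shares of €39,000: Lorcan takes €39,000; Keturah's €39,000 share passes to Keturah's issue; Hanna's €39,000 share passes to Hanna's issue.
Keturah's share (€39,000) is divided into 2 shares of €19,500: Mateus and Samir each take €19,500.
Hanna's share (€39,000) is divided into 2 shares of €19,500: Beatrix and Celia each take €19,500.

Mateus: €19,500; Samir: €19,500; Lorcan: €39,000; Beatrix: €19,500; Celia: €19,500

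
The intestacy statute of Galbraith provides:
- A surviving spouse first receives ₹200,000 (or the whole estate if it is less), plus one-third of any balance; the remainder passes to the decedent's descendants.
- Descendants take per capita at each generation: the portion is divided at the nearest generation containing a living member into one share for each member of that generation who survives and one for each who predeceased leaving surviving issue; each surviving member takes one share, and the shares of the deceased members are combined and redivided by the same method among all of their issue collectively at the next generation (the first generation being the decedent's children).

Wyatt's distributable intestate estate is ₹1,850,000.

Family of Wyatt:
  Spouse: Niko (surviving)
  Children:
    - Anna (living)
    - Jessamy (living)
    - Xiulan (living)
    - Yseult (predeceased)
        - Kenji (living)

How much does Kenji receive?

Niko first takes ₹200,000, leaving a balance of ₹1,650,000. Niko then takes one-third of the balance (₹550,000), for a total of ₹750,000. The remaining ₹1,100,000 passes to the descendants.
The descendants' portion (₹1,100,000) is divided at the children's generation into 4 shares of ₹275,000. Anna, Jessamy, and Xiulan each take ₹275,000. The remaining share for the deceased Yseult (₹275,000) is carried to the next generation.
That pool (₹275,000) passes entirely to Kenji, the sole taker at the grandchildren's generation.

Kenji receives ₹275,000.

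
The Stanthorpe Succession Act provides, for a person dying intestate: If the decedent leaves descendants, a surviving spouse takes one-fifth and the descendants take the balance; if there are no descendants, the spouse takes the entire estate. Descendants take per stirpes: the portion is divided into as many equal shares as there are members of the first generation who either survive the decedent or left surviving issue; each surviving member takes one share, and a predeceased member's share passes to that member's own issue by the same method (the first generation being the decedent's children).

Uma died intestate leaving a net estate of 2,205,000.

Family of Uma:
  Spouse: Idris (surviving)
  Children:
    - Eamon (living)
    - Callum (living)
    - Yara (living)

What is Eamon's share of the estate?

Eamon receives 588,000.

Idris takes one-fifth of 2,205,000 = 441,000. The remaining 1,764,000 passes to the descendants.
The descendants' portion (1,764,000) is divided into 3 shares of 588,000: Eamon, Callum, and Yara each take 588,000.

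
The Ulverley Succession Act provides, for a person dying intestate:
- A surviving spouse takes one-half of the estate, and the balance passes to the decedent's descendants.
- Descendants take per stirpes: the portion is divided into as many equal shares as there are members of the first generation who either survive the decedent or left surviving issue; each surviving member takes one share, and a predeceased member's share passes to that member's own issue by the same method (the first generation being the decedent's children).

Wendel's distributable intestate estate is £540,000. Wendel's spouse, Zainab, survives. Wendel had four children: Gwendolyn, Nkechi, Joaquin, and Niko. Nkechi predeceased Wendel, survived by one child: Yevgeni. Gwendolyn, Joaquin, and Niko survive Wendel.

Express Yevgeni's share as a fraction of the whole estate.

Yevgeni receives 1/8 of the estate.

Zainab takes one-half of £540,000 = £270,000. The remaining £270,000 passes to the descendants.
The descendants' portion (£270,000) is divided into 4 shares of £67,500: Gwendolyn, Joaquin, and Niko each take £67,500; Nkechi's £67,500 share passes to Nkechi's issue.
Nkechi's share (£67,500) passes entirely to Yevgeni.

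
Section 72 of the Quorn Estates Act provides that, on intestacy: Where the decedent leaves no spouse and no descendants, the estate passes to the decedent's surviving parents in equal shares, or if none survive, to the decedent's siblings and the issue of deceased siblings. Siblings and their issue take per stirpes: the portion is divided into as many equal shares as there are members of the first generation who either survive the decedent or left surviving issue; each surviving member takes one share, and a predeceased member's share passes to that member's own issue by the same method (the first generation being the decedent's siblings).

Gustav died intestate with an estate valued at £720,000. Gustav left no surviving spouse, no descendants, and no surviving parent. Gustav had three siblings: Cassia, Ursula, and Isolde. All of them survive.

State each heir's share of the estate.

Cassia: £240,000; Ursula: £240,000; Isolde: £240,000

The entire £720,000 passes to the siblings and their issue.
That amount (£720,000) is divided into 3 shares of £240,000: Cassia, Ursula, and Isolde each take £240,000.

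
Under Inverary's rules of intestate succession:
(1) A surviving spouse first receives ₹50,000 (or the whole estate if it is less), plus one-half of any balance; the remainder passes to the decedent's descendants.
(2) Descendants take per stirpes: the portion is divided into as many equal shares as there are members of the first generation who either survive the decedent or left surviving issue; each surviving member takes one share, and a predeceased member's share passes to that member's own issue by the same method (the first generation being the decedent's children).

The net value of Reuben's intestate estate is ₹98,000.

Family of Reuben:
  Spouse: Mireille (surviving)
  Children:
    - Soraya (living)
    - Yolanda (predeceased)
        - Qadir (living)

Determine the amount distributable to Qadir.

Mireille first takes ₹50,000, leaving a balance of ₹48,000. Mireille then takes one-half of the balance (₹24,000), for a total of ₹74,000. The remaining ₹24,000 passes to the descendants.
The descendants' portion (₹24,000) is divided into 2 shares of ₹12,000: Soraya takes ₹12,000; Yolanda's ₹12,000 share passes to Yolanda's issue.
Yolanda's share (₹12,000) passes entirely to Qadir.

Qadir receives ₹12,000.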